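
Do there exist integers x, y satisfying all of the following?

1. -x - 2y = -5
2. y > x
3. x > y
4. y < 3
No

A contradictory subset is {y > x, x > y}. No integer assignment can satisfy these jointly:

  - y > x: bounds one variable relative to another variable
  - x > y: bounds one variable relative to another variable

Direct contradiction: y > x and x > y cannot both hold.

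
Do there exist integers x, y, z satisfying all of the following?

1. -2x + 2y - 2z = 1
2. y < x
No

Even the single constraint (-2x + 2y - 2z = 1) is infeasible over the integers.

  - -2x + 2y - 2z = 1: every term on the left is divisible by 2, so the LHS ≡ 0 (mod 2), but the RHS 1 is not — no integer solution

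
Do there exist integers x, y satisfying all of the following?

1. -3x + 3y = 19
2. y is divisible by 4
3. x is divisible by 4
No

Even the single constraint (-3x + 3y = 19) is infeasible over the integers.

  - -3x + 3y = 19: every term on the left is divisible by 3, so the LHS ≡ 0 (mod 3), but the RHS 19 is not — no integer solution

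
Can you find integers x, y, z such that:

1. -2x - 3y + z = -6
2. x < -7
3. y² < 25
Yes

Take x = -8, y = 0, z = -22. Substituting into each constraint:
  (1) -2(-8) - 3(0) + (-22) = -6 ✓
  (2) -8 < -7 ✓
  (3) y² = (0)² = 0, and 0 < 25 ✓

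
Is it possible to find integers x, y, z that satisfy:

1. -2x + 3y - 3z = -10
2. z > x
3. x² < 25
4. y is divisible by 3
Yes

Take x = 2, y = 3, z = 5. Substituting into each constraint:
  (1) -2(2) + 3(3) - 3(5) = -10 ✓
  (2) 5 > 2 ✓
  (3) x² = (2)² = 4, and 4 < 25 ✓
  (4) 3 = 3 × 1, remainder 0 ✓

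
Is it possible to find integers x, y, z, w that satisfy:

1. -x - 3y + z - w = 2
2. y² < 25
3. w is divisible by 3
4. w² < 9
Yes

Take x = 0, y = 0, z = 2, w = 0. Substituting into each constraint:
  (1) 0 - 3(0) + 2 + 0 = 2 ✓
  (2) y² = (0)² = 0, and 0 < 25 ✓
  (3) 0 = 3 × 0, remainder 0 ✓
  (4) w² = (0)² = 0, and 0 < 9 ✓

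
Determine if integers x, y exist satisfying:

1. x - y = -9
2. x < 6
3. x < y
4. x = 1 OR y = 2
Yes

Take x = -7, y = 2. Substituting into each constraint:
  (1) (-7) + (-2) = -9 ✓
  (2) -7 < 6 ✓
  (3) -7 < 2 ✓
  (4) y = 2, target 2 ✓ (second branch holds)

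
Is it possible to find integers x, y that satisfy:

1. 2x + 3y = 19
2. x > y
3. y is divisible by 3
Yes

Take x = 5, y = 3. Substituting into each constraint:
  (1) 2(5) + 3(3) = 19 ✓
  (2) 5 > 3 ✓
  (3) 3 = 3 × 1, remainder 0 ✓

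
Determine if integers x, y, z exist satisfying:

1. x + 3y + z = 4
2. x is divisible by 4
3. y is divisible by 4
Yes

Take x = 0, y = 0, z = 4. Substituting into each constraint:
  (1) 0 + 3(0) + 4 = 4 ✓
  (2) 0 = 4 × 0, remainder 0 ✓
  (3) 0 = 4 × 0, remainder 0 ✓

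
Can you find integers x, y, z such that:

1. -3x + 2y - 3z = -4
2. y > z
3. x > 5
Yes

Take x = 6, y = -11, z = -12. Substituting into each constraint:
  (1) -3(6) + 2(-11) - 3(-12) = -4 ✓
  (2) -11 > -12 ✓
  (3) 6 > 5 ✓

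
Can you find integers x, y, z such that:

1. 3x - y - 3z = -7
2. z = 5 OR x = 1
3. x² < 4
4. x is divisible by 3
Yes

Take x = 0, y = -8, z = 5. Substituting into each constraint:
  (1) 3(0) + 8 - 3(5) = -7 ✓
  (2) z = 5, target 5 ✓ (first branch holds)
  (3) x² = (0)² = 0, and 0 < 4 ✓
  (4) 0 = 3 × 0, remainder 0 ✓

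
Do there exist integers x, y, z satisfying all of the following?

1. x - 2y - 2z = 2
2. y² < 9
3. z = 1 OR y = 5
Yes

Take x = 4, y = 0, z = 1. Substituting into each constraint:
  (1) 4 - 2(0) - 2(1) = 2 ✓
  (2) y² = (0)² = 0, and 0 < 9 ✓
  (3) z = 1, target 1 ✓ (first branch holds)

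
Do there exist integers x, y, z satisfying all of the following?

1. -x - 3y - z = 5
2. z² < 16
Yes

Take x = 1, y = -2, z = 0. Substituting into each constraint:
  (1) (-1) - 3(-2) + 0 = 5 ✓
  (2) z² = (0)² = 0, and 0 < 16 ✓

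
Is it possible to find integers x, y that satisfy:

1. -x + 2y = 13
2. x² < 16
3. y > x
Yes

Take x = 1, y = 7. Substituting into each constraint:
  (1) (-1) + 2(7) = 13 ✓
  (2) x² = (1)² = 1, and 1 < 16 ✓
  (3) 7 > 1 ✓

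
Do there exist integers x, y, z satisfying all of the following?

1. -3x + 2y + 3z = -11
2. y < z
Yes

Take x = 3, y = -1, z = 0. Substituting into each constraint:
  (1) -3(3) + 2(-1) + 3(0) = -11 ✓
  (2) -1 < 0 ✓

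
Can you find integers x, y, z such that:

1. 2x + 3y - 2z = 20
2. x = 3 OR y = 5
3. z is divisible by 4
Yes

Take x = 3, y = 2, z = -4. Substituting into each constraint:
  (1) 2(3) + 3(2) - 2(-4) = 20 ✓
  (2) x = 3, target 3 ✓ (first branch holds)
  (3) -4 = 4 × -1, remainder 0 ✓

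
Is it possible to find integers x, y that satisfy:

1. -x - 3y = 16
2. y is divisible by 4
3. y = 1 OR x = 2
No

The full constraint system is jointly infeasible over the integers. Each constraint and what it forces:

  - -x - 3y = 16: is a linear equation tying the variables together
  - y is divisible by 4: restricts y to multiples of 4
  - y = 1 OR x = 2: forces a choice: either y = 1 or x = 2

Split on the disjunction (y = 1 OR x = 2):
  • If y = 1: this contradicts the divisibility constraint — 1 is not a multiple of 4.
  • If x = 2: with x = 2, writing y = 4y', every remaining term of the linear equation is divisible by 12, so the left side is ≡ 0 (mod 12); but the right side 18 ≡ 6 (mod 12). No integers can satisfy it.
Both branches are infeasible, so the system has no integer solution.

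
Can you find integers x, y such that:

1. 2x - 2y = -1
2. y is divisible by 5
No

Even the single constraint (2x - 2y = -1) is infeasible over the integers.

  - 2x - 2y = -1: every term on the left is divisible by 2, so the LHS ≡ 0 (mod 2), but the RHS -1 is not — no integer solution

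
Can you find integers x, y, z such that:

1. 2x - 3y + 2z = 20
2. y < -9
Yes

Take x = -5, y = -10, z = 0. Substituting into each constraint:
  (1) 2(-5) - 3(-10) + 2(0) = 20 ✓
  (2) -10 < -9 ✓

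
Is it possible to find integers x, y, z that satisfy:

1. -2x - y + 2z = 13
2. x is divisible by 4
Yes

Take x = 0, y = 1, z = 7. Substituting into each constraint:
  (1) -2(0) + (-1) + 2(7) = 13 ✓
  (2) 0 = 4 × 0, remainder 0 ✓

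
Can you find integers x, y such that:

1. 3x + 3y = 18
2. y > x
Yes

Take x = 2, y = 4. Substituting into each constraint:
  (1) 3(2) + 3(4) = 18 ✓
  (2) 4 > 2 ✓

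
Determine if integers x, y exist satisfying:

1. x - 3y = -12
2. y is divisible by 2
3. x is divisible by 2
Yes

Take x = 0, y = 4. Substituting into each constraint:
  (1) 0 - 3(4) = -12 ✓
  (2) 4 = 2 × 2, remainder 0 ✓
  (3) 0 = 2 × 0, remainder 0 ✓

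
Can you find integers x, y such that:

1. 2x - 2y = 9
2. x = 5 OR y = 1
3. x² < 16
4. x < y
No

Even the single constraint (2x - 2y = 9) is infeasible over the integers.

  - 2x - 2y = 9: every term on the left is divisible by 2, so the LHS ≡ 0 (mod 2), but the RHS 9 is not — no integer solution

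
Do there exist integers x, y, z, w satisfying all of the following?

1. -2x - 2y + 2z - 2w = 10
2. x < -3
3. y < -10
Yes

Take x = -4, y = -11, z = -10, w = 0. Substituting into each constraint:
  (1) -2(-4) - 2(-11) + 2(-10) - 2(0) = 10 ✓
  (2) -4 < -3 ✓
  (3) -11 < -10 ✓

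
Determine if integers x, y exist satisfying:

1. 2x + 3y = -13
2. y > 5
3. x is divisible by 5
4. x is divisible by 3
No

A contradictory subset is {2x + 3y = -13, x is divisible by 3}. No integer assignment can satisfy these jointly:

  - 2x + 3y = -13: is a linear equation tying the variables together
  - x is divisible by 3: restricts x to multiples of 3

Modular obstruction: writing x = 3x', every remaining term of the linear equation is divisible by 3, so the left side is ≡ 0 (mod 3); but the right side -13 ≡ 2 (mod 3). No integers can satisfy it.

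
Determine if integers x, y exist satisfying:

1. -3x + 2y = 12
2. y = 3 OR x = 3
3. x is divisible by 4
No

The full constraint system is jointly infeasible over the integers. Each constraint and what it forces:

  - -3x + 2y = 12: is a linear equation tying the variables together
  - y = 3 OR x = 3: forces a choice: either y = 3 or x = 3
  - x is divisible by 4: restricts x to multiples of 4

Split on the disjunction (y = 3 OR x = 3):
  • If y = 3: with y = 3, writing x = 4x', every remaining term of the linear equation is divisible by 12, so the left side is ≡ 0 (mod 12); but the right side 6 ≡ 6 (mod 12). No integers can satisfy it.
  • If x = 3: this contradicts the divisibility constraint — 3 is not a multiple of 4.
Both branches are infeasible, so the system has no integer solution.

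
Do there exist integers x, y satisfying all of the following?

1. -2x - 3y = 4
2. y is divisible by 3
Yes

Take x = -2, y = 0. Substituting into each constraint:
  (1) -2(-2) - 3(0) = 4 ✓
  (2) 0 = 3 × 0, remainder 0 ✓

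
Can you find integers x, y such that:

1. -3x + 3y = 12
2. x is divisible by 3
Yes

Take x = 0, y = 4. Substituting into each constraint:
  (1) -3(0) + 3(4) = 12 ✓
  (2) 0 = 3 × 0, remainder 0 ✓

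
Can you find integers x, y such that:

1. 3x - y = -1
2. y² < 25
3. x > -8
Yes

Take x = 0, y = 1. Substituting into each constraint:
  (1) 3(0) + (-1) = -1 ✓
  (2) y² = (1)² = 1, and 1 < 25 ✓
  (3) 0 > -8 ✓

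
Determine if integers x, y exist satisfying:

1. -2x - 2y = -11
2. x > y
No

Even the single constraint (-2x - 2y = -11) is infeasible over the integers.

  - -2x - 2y = -11: every term on the left is divisible by 2, so the LHS ≡ 0 (mod 2), but the RHS -11 is not — no integer solution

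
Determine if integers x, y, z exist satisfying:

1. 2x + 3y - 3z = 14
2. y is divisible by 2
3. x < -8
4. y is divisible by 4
Yes

Take x = -11, y = 0, z = -12. Substituting into each constraint:
  (1) 2(-11) + 3(0) - 3(-12) = 14 ✓
  (2) 0 = 2 × 0, remainder 0 ✓
  (3) -11 < -8 ✓
  (4) 0 = 4 × 0, remainder 0 ✓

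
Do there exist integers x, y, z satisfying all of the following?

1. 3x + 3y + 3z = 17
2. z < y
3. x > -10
No

Even the single constraint (3x + 3y + 3z = 17) is infeasible over the integers.

  - 3x + 3y + 3z = 17: every term on the left is divisible by 3, so the LHS ≡ 0 (mod 3), but the RHS 17 is not — no integer solution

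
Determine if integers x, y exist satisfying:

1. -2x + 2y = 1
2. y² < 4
No

Even the single constraint (-2x + 2y = 1) is infeasible over the integers.

  - -2x + 2y = 1: every term on the left is divisible by 2, so the LHS ≡ 0 (mod 2), but the RHS 1 is not — no integer solution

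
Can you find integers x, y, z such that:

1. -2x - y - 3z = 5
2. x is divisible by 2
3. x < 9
Yes

Take x = 0, y = -5, z = 0. Substituting into each constraint:
  (1) -2(0) + 5 - 3(0) = 5 ✓
  (2) 0 = 2 × 0, remainder 0 ✓
  (3) 0 < 9 ✓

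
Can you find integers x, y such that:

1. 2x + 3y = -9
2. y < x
Yes

Take x = 0, y = -3. Substituting into each constraint:
  (1) 2(0) + 3(-3) = -9 ✓
  (2) -3 < 0 ✓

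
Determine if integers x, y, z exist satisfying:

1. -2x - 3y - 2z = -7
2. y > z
Yes

Take x = 2, y = 1, z = 0. Substituting into each constraint:
  (1) -2(2) - 3(1) - 2(0) = -7 ✓
  (2) 1 > 0 ✓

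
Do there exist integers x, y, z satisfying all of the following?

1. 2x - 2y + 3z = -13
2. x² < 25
Yes

Take x = 0, y = 2, z = -3. Substituting into each constraint:
  (1) 2(0) - 2(2) + 3(-3) = -13 ✓
  (2) x² = (0)² = 0, and 0 < 25 ✓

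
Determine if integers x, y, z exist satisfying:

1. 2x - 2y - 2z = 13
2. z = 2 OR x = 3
No

Even the single constraint (2x - 2y - 2z = 13) is infeasible over the integers.

  - 2x - 2y - 2z = 13: every term on the left is divisible by 2, so the LHS ≡ 0 (mod 2), but the RHS 13 is not — no integer solution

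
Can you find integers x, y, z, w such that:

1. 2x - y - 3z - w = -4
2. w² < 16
Yes

Take x = -2, y = 0, z = 0, w = 0. Substituting into each constraint:
  (1) 2(-2) + 0 - 3(0) + 0 = -4 ✓
  (2) w² = (0)² = 0, and 0 < 16 ✓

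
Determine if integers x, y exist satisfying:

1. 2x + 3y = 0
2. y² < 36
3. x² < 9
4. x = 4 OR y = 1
No

A contradictory subset is {2x + 3y = 0, x² < 9, x = 4 OR y = 1}. No integer assignment can satisfy these jointly:

  - 2x + 3y = 0: is a linear equation tying the variables together
  - x² < 9: restricts x to |x| ≤ 2
  - x = 4 OR y = 1: forces a choice: either x = 4 or y = 1

Split on the disjunction (x = 4 OR y = 1):
  • If x = 4: this contradicts x² < 9, which requires |x| ≤ 2.
  • If y = 1: with y = 1, every remaining term of the linear equation is divisible by 2, so the left side is ≡ 0 (mod 2); but the right side -3 ≡ 1 (mod 2). No integers can satisfy it.
Both branches are infeasible, so the system has no integer solution.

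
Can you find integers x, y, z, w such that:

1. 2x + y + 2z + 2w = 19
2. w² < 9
Yes

Take x = 9, y = 1, z = 0, w = 0. Substituting into each constraint:
  (1) 2(9) + 1 + 2(0) + 2(0) = 19 ✓
  (2) w² = (0)² = 0, and 0 < 9 ✓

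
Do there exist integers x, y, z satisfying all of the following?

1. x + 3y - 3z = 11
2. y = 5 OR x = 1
Yes

Take x = -1, y = 5, z = 1. Substituting into each constraint:
  (1) (-1) + 3(5) - 3(1) = 11 ✓
  (2) y = 5, target 5 ✓ (first branch holds)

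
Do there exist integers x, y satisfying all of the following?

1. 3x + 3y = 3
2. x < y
Yes

Take x = 0, y = 1. Substituting into each constraint:
  (1) 3(0) + 3(1) = 3 ✓
  (2) 0 < 1 ✓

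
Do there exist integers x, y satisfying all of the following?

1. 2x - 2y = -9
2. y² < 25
No

Even the single constraint (2x - 2y = -9) is infeasible over the integers.

  - 2x - 2y = -9: every term on the left is divisible by 2, so the LHS ≡ 0 (mod 2), but the RHS -9 is not — no integer solution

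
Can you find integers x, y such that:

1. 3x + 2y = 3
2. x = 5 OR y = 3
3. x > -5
Yes

Take x = -1, y = 3. Substituting into each constraint:
  (1) 3(-1) + 2(3) = 3 ✓
  (2) y = 3, target 3 ✓ (second branch holds)
  (3) -1 > -5 ✓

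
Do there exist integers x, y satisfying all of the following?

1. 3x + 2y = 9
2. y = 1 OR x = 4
No

The full constraint system is jointly infeasible over the integers. Each constraint and what it forces:

  - 3x + 2y = 9: is a linear equation tying the variables together
  - y = 1 OR x = 4: forces a choice: either y = 1 or x = 4

Split on the disjunction (y = 1 OR x = 4):
  • If y = 1: with y = 1, every remaining term of the linear equation is divisible by 3, so the left side is ≡ 0 (mod 3); but the right side 7 ≡ 1 (mod 3). No integers can satisfy it.
  • If x = 4: with x = 4, every remaining term of the linear equation is divisible by 2, so the left side is ≡ 0 (mod 2); but the right side -3 ≡ 1 (mod 2). No integers can satisfy it.
Both branches are infeasible, so the system has no integer solution.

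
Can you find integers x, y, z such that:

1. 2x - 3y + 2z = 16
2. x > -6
Yes

Take x = 0, y = -4, z = 2. Substituting into each constraint:
  (1) 2(0) - 3(-4) + 2(2) = 16 ✓
  (2) 0 > -6 ✓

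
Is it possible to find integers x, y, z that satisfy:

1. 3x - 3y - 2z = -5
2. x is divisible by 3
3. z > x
Yes

Take x = 0, y = 1, z = 1. Substituting into each constraint:
  (1) 3(0) - 3(1) - 2(1) = -5 ✓
  (2) 0 = 3 × 0, remainder 0 ✓
  (3) 1 > 0 ✓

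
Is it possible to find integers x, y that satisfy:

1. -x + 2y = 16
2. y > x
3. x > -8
Yes

Take x = 0, y = 8. Substituting into each constraint:
  (1) 0 + 2(8) = 16 ✓
  (2) 8 > 0 ✓
  (3) 0 > -8 ✓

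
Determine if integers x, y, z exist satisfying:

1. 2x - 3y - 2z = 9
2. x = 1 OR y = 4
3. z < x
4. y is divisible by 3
Yes

Take x = 1, y = 3, z = -8. Substituting into each constraint:
  (1) 2(1) - 3(3) - 2(-8) = 9 ✓
  (2) x = 1, target 1 ✓ (first branch holds)
  (3) -8 < 1 ✓
  (4) 3 = 3 × 1, remainder 0 ✓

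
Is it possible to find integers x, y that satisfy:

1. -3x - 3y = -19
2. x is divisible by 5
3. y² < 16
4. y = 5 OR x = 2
No

Even the single constraint (-3x - 3y = -19) is infeasible over the integers.

  - -3x - 3y = -19: every term on the left is divisible by 3, so the LHS ≡ 0 (mod 3), but the RHS -19 is not — no integer solution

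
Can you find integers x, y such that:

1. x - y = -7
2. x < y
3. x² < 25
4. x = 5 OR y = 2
No

A contradictory subset is {x - y = -7, x² < 25, x = 5 OR y = 2}. No integer assignment can satisfy these jointly:

  - x - y = -7: is a linear equation tying the variables together
  - x² < 25: restricts x to |x| ≤ 4
  - x = 5 OR y = 2: forces a choice: either x = 5 or y = 2

Split on the disjunction (x = 5 OR y = 2):
  • If x = 5: this contradicts x² < 25, which requires |x| ≤ 4.
  • If y = 2: the equation forces x = -5, but x² < 25 requires |x| ≤ 4.
Both branches are infeasible, so the system has no integer solution.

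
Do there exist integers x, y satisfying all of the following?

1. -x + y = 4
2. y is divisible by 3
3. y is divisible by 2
Yes

Take x = -4, y = 0. Substituting into each constraint:
  (1) 4 + 0 = 4 ✓
  (2) 0 = 3 × 0, remainder 0 ✓
  (3) 0 = 2 × 0, remainder 0 ✓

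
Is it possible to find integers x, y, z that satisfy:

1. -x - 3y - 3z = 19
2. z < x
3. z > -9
Yes

Take x = 2, y = -8, z = 1. Substituting into each constraint:
  (1) (-2) - 3(-8) - 3(1) = 19 ✓
  (2) 1 < 2 ✓
  (3) 1 > -9 ✓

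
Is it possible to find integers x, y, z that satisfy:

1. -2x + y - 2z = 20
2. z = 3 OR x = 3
Yes

Take x = 3, y = 0, z = -13. Substituting into each constraint:
  (1) -2(3) + 0 - 2(-13) = 20 ✓
  (2) x = 3, target 3 ✓ (second branch holds)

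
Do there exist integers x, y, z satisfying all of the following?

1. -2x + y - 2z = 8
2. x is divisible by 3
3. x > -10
Yes

Take x = 0, y = 8, z = 0. Substituting into each constraint:
  (1) -2(0) + 8 - 2(0) = 8 ✓
  (2) 0 = 3 × 0, remainder 0 ✓
  (3) 0 > -10 ✓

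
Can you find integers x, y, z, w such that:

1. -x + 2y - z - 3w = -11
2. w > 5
Yes

Take x = -7, y = 0, z = 0, w = 6. Substituting into each constraint:
  (1) 7 + 2(0) + 0 - 3(6) = -11 ✓
  (2) 6 > 5 ✓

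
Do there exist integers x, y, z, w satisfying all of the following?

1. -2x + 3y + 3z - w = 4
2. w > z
Yes

Take x = -2, y = 1, z = -1, w = 0. Substituting into each constraint:
  (1) -2(-2) + 3(1) + 3(-1) + 0 = 4 ✓
  (2) 0 > -1 ✓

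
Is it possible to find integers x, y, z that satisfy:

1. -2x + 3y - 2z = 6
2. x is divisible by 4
Yes

Take x = 0, y = 2, z = 0. Substituting into each constraint:
  (1) -2(0) + 3(2) - 2(0) = 6 ✓
  (2) 0 = 4 × 0, remainder 0 ✓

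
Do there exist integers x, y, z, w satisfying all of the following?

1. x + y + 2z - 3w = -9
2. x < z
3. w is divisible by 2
Yes

Take x = 0, y = -11, z = 1, w = 0. Substituting into each constraint:
  (1) 0 + (-11) + 2(1) - 3(0) = -9 ✓
  (2) 0 < 1 ✓
  (3) 0 = 2 × 0, remainder 0 ✓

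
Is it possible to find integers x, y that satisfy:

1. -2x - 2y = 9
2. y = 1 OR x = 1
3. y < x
No

Even the single constraint (-2x - 2y = 9) is infeasible over the integers.

  - -2x - 2y = 9: every term on the left is divisible by 2, so the LHS ≡ 0 (mod 2), but the RHS 9 is not — no integer solution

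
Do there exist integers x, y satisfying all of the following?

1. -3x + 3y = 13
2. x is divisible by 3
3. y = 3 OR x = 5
No

Even the single constraint (-3x + 3y = 13) is infeasible over the integers.

  - -3x + 3y = 13: every term on the left is divisible by 3, so the LHS ≡ 0 (mod 3), but the RHS 13 is not — no integer solution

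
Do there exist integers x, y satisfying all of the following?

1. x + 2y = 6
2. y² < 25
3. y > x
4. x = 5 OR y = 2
No

A contradictory subset is {x + 2y = 6, y > x, x = 5 OR y = 2}. No integer assignment can satisfy these jointly:

  - x + 2y = 6: is a linear equation tying the variables together
  - y > x: bounds one variable relative to another variable
  - x = 5 OR y = 2: forces a choice: either x = 5 or y = 2

Split on the disjunction (x = 5 OR y = 2):
  • If x = 5: with x = 5, every remaining term of the linear equation is divisible by 2, so the left side is ≡ 0 (mod 2); but the right side 1 ≡ 1 (mod 2). No integers can satisfy it.
  • If y = 2: the equation forces x = 2, giving (y, x) = (2, 2), which violates y > x.
Both branches are infeasible, so the system has no integer solution.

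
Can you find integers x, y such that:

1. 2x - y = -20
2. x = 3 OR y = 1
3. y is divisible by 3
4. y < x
No

A contradictory subset is {2x - y = -20, x = 3 OR y = 1, y < x}. No integer assignment can satisfy these jointly:

  - 2x - y = -20: is a linear equation tying the variables together
  - x = 3 OR y = 1: forces a choice: either x = 3 or y = 1
  - y < x: bounds one variable relative to another variable

Split on the disjunction (x = 3 OR y = 1):
  • If x = 3: the equation forces y = 26, giving (x, y) = (3, 26), which violates x > y.
  • If y = 1: with y = 1, every remaining term of the linear equation is divisible by 2, so the left side is ≡ 0 (mod 2); but the right side -19 ≡ 1 (mod 2). No integers can satisfy it.
Both branches are infeasible, so the system has no integer solution.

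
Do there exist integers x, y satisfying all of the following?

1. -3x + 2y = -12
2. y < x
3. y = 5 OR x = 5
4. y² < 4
No

A contradictory subset is {-3x + 2y = -12, y = 5 OR x = 5, y² < 4}. No integer assignment can satisfy these jointly:

  - -3x + 2y = -12: is a linear equation tying the variables together
  - y = 5 OR x = 5: forces a choice: either y = 5 or x = 5
  - y² < 4: restricts y to |y| ≤ 1

Split on the disjunction (y = 5 OR x = 5):
  • If y = 5: this contradicts y² < 4, which requires |y| ≤ 1.
  • If x = 5: with x = 5, every remaining term of the linear equation is divisible by 2, so the left side is ≡ 0 (mod 2); but the right side 3 ≡ 1 (mod 2). No integers can satisfy it.
Both branches are infeasible, so the system has no integer solution.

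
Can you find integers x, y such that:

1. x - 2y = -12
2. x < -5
Yes

Take x = -6, y = 3. Substituting into each constraint:
  (1) (-6) - 2(3) = -12 ✓
  (2) -6 < -5 ✓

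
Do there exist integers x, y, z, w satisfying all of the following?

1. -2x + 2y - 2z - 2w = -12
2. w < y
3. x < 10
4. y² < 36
Yes

Take x = 7, y = 0, z = 0, w = -1. Substituting into each constraint:
  (1) -2(7) + 2(0) - 2(0) - 2(-1) = -12 ✓
  (2) -1 < 0 ✓
  (3) 7 < 10 ✓
  (4) y² = (0)² = 0, and 0 < 36 ✓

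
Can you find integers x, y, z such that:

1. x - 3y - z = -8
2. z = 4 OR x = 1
Yes

Take x = 1, y = 0, z = 9. Substituting into each constraint:
  (1) 1 - 3(0) + (-9) = -8 ✓
  (2) x = 1, target 1 ✓ (second branch holds)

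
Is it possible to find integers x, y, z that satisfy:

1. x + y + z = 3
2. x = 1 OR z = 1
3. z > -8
Yes

Take x = 1, y = 2, z = 0. Substituting into each constraint:
  (1) 1 + 2 + 0 = 3 ✓
  (2) x = 1, target 1 ✓ (first branch holds)
  (3) 0 > -8 ✓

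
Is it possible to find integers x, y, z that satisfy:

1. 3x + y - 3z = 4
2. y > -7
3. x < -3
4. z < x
Yes

Take x = -4, y = 1, z = -5. Substituting into each constraint:
  (1) 3(-4) + 1 - 3(-5) = 4 ✓
  (2) 1 > -7 ✓
  (3) -4 < -3 ✓
  (4) -5 < -4 ✓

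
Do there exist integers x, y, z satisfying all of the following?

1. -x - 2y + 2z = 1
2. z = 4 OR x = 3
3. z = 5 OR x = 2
Yes

Take x = 3, y = 3, z = 5. Substituting into each constraint:
  (1) (-3) - 2(3) + 2(5) = 1 ✓
  (2) x = 3, target 3 ✓ (second branch holds)
  (3) z = 5, target 5 ✓ (first branch holds)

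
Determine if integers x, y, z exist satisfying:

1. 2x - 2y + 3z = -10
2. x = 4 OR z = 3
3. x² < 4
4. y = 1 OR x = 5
No

A contradictory subset is {2x - 2y + 3z = -10, x = 4 OR z = 3, x² < 4}. No integer assignment can satisfy these jointly:

  - 2x - 2y + 3z = -10: is a linear equation tying the variables together
  - x = 4 OR z = 3: forces a choice: either x = 4 or z = 3
  - x² < 4: restricts x to |x| ≤ 1

Split on the disjunction (x = 4 OR z = 3):
  • If x = 4: this contradicts x² < 4, which requires |x| ≤ 1.
  • If z = 3: with z = 3, every remaining term of the linear equation is divisible by 2, so the left side is ≡ 0 (mod 2); but the right side -19 ≡ 1 (mod 2). No integers can satisfy it.
Both branches are infeasible, so the system has no integer solution.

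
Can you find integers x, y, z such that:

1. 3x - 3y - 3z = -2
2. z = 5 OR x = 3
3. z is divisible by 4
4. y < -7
No

Even the single constraint (3x - 3y - 3z = -2) is infeasible over the integers.

  - 3x - 3y - 3z = -2: every term on the left is divisible by 3, so the LHS ≡ 0 (mod 3), but the RHS -2 is not — no integer solution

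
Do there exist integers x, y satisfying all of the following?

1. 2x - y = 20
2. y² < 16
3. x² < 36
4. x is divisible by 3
No

A contradictory subset is {2x - y = 20, y² < 16, x² < 36}. No integer assignment can satisfy these jointly:

  - 2x - y = 20: is a linear equation tying the variables together
  - y² < 16: restricts y to |y| ≤ 3
  - x² < 36: restricts x to |x| ≤ 5

Range argument: with x ∈ [-5, 5], y ∈ [-3, 3], the left side of the equation is at most 13, but the right side is 20 > 13. No integer solution exists.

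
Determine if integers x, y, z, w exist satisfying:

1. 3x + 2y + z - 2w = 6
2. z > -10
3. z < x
Yes

Take x = 2, y = 0, z = 0, w = 0. Substituting into each constraint:
  (1) 3(2) + 2(0) + 0 - 2(0) = 6 ✓
  (2) 0 > -10 ✓
  (3) 0 < 2 ✓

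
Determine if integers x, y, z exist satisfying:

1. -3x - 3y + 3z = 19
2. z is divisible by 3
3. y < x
No

Even the single constraint (-3x - 3y + 3z = 19) is infeasible over the integers.

  - -3x - 3y + 3z = 19: every term on the left is divisible by 3, so the LHS ≡ 0 (mod 3), but the RHS 19 is not — no integer solution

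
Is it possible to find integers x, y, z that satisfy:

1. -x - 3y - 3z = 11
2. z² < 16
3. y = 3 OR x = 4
Yes

Take x = 4, y = -4, z = -1. Substituting into each constraint:
  (1) (-4) - 3(-4) - 3(-1) = 11 ✓
  (2) z² = (-1)² = 1, and 1 < 16 ✓
  (3) x = 4, target 4 ✓ (second branch holds)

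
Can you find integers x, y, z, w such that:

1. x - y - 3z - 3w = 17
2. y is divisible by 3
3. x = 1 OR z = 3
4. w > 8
Yes

Take x = 53, y = 0, z = 3, w = 9. Substituting into each constraint:
  (1) 53 + 0 - 3(3) - 3(9) = 17 ✓
  (2) 0 = 3 × 0, remainder 0 ✓
  (3) z = 3, target 3 ✓ (second branch holds)
  (4) 9 > 8 ✓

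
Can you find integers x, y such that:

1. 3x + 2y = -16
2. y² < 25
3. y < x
No

The full constraint system is jointly infeasible over the integers. Each constraint and what it forces:

  - 3x + 2y = -16: is a linear equation tying the variables together
  - y² < 25: restricts y to |y| ≤ 4
  - y < x: bounds one variable relative to another variable

The bounds confine y to {-4, -3, -2, -1, 0, 1, 2, 3, 4}. For each value, substitute into the equation:
  • y = -4: the equation gives 3x = -8, so x would not be an integer.
  • y = -3: the equation gives 3x = -10, so x would not be an integer.
  • y = -2: the equation forces x = -4, but x > y fails since -4 ≤ -2.
  • y = -1: the equation gives 3x = -14, so x would not be an integer.
  • y = 0: the equation gives 3x = -16, so x would not be an integer.
  • y = 1: the equation forces x = -6, but x > y fails since -6 ≤ 1.
  • y = 2: the equation gives 3x = -20, so x would not be an integer.
  • y = 3: the equation gives 3x = -22, so x would not be an integer.
  • y = 4: the equation forces x = -8, but x > y fails since -8 ≤ 4.
Every case fails, so no integer solution exists.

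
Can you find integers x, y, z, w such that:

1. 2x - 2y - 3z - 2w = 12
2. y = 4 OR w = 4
Yes

Take x = 10, y = 0, z = 0, w = 4. Substituting into each constraint:
  (1) 2(10) - 2(0) - 3(0) - 2(4) = 12 ✓
  (2) w = 4, target 4 ✓ (second branch holds)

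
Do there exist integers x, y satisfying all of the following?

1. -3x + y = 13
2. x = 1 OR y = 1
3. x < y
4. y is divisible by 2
Yes

Take x = 1, y = 16. Substituting into each constraint:
  (1) -3(1) + 16 = 13 ✓
  (2) x = 1, target 1 ✓ (first branch holds)
  (3) 1 < 16 ✓
  (4) 16 = 2 × 8, remainder 0 ✓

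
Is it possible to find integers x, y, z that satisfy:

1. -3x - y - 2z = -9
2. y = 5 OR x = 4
Yes

Take x = 0, y = 5, z = 2. Substituting into each constraint:
  (1) -3(0) + (-5) - 2(2) = -9 ✓
  (2) y = 5, target 5 ✓ (first branch holds)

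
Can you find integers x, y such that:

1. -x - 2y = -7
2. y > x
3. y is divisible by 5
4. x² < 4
No

The full constraint system is jointly infeasible over the integers. Each constraint and what it forces:

  - -x - 2y = -7: is a linear equation tying the variables together
  - y > x: bounds one variable relative to another variable
  - y is divisible by 5: restricts y to multiples of 5
  - x² < 4: restricts x to |x| ≤ 1

The bounds confine x to {-1, 0, 1}. For each value, substitute into the equation:
  • x = -1: the equation forces y = 4, but 5 does not divide 4.
  • x = 0: the equation gives -2y = -7, so y would not be an integer.
  • x = 1: the equation forces y = 3, but 5 does not divide 3.
Every case fails, so no integer solution exists.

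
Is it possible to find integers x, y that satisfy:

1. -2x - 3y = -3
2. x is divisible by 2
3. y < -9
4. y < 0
Yes

Take x = 18, y = -11. Substituting into each constraint:
  (1) -2(18) - 3(-11) = -3 ✓
  (2) 18 = 2 × 9, remainder 0 ✓
  (3) -11 < -9 ✓
  (4) -11 < 0 ✓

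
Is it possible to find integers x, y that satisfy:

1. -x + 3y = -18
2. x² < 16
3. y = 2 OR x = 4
No

The full constraint system is jointly infeasible over the integers. Each constraint and what it forces:

  - -x + 3y = -18: is a linear equation tying the variables together
  - x² < 16: restricts x to |x| ≤ 3
  - y = 2 OR x = 4: forces a choice: either y = 2 or x = 4

Split on the disjunction (y = 2 OR x = 4):
  • If y = 2: the equation forces x = 24, but x² < 16 requires |x| ≤ 3.
  • If x = 4: this contradicts x² < 16, which requires |x| ≤ 3.
Both branches are infeasible, so the system has no integer solution.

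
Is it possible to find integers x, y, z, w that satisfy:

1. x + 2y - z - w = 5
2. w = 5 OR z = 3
Yes

Take x = 0, y = 5, z = 0, w = 5. Substituting into each constraint:
  (1) 0 + 2(5) + 0 + (-5) = 5 ✓
  (2) w = 5, target 5 ✓ (first branch holds)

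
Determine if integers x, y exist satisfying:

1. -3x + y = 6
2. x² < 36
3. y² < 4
Yes

Take x = -2, y = 0. Substituting into each constraint:
  (1) -3(-2) + 0 = 6 ✓
  (2) x² = (-2)² = 4, and 4 < 36 ✓
  (3) y² = (0)² = 0, and 0 < 4 ✓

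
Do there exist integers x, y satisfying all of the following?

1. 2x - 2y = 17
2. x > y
No

Even the single constraint (2x - 2y = 17) is infeasible over the integers.

  - 2x - 2y = 17: every term on the left is divisible by 2, so the LHS ≡ 0 (mod 2), but the RHS 17 is not — no integer solution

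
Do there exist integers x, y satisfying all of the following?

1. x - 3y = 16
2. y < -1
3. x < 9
Yes

Take x = 7, y = -3. Substituting into each constraint:
  (1) 7 - 3(-3) = 16 ✓
  (2) -3 < -1 ✓
  (3) 7 < 9 ✓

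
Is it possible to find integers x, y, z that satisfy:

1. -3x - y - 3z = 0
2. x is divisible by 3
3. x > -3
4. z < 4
Yes

Take x = 0, y = 0, z = 0. Substituting into each constraint:
  (1) -3(0) + 0 - 3(0) = 0 ✓
  (2) 0 = 3 × 0, remainder 0 ✓
  (3) 0 > -3 ✓
  (4) 0 < 4 ✓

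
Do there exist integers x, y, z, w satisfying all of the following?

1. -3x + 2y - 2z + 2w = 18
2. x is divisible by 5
Yes

Take x = 0, y = 0, z = 0, w = 9. Substituting into each constraint:
  (1) -3(0) + 2(0) - 2(0) + 2(9) = 18 ✓
  (2) 0 = 5 × 0, remainder 0 ✓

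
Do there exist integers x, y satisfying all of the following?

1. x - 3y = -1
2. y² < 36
Yes

Take x = 2, y = 1. Substituting into each constraint:
  (1) 2 - 3(1) = -1 ✓
  (2) y² = (1)² = 1, and 1 < 36 ✓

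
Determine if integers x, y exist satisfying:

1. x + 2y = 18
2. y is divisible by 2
Yes

Take x = 18, y = 0. Substituting into each constraint:
  (1) 18 + 2(0) = 18 ✓
  (2) 0 = 2 × 0, remainder 0 ✓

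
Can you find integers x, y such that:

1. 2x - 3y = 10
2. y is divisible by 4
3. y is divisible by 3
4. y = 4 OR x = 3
No

A contradictory subset is {2x - 3y = 10, y is divisible by 3, y = 4 OR x = 3}. No integer assignment can satisfy these jointly:

  - 2x - 3y = 10: is a linear equation tying the variables together
  - y is divisible by 3: restricts y to multiples of 3
  - y = 4 OR x = 3: forces a choice: either y = 4 or x = 3

Split on the disjunction (y = 4 OR x = 3):
  • If y = 4: this contradicts the divisibility constraint — 4 is not a multiple of 3.
  • If x = 3: with x = 3, writing y = 3y', every remaining term of the linear equation is divisible by 9, so the left side is ≡ 0 (mod 9); but the right side 4 ≡ 4 (mod 9). No integers can satisfy it.
Both branches are infeasible, so the system has no integer solution.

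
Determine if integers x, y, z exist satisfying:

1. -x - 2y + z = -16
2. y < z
Yes

Take x = 18, y = -1, z = 0. Substituting into each constraint:
  (1) (-18) - 2(-1) + 0 = -16 ✓
  (2) -1 < 0 ✓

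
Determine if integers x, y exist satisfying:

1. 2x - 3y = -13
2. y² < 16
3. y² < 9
Yes

Take x = -5, y = 1. Substituting into each constraint:
  (1) 2(-5) - 3(1) = -13 ✓
  (2) y² = (1)² = 1, and 1 < 16 ✓
  (3) y² = (1)² = 1, and 1 < 9 ✓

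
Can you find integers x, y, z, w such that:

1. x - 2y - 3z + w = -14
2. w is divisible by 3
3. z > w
Yes

Take x = 0, y = 4, z = 2, w = 0. Substituting into each constraint:
  (1) 0 - 2(4) - 3(2) + 0 = -14 ✓
  (2) 0 = 3 × 0, remainder 0 ✓
  (3) 2 > 0 ✓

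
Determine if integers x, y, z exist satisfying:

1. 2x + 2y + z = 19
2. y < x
Yes

Take x = 0, y = -1, z = 21. Substituting into each constraint:
  (1) 2(0) + 2(-1) + 21 = 19 ✓
  (2) -1 < 0 ✓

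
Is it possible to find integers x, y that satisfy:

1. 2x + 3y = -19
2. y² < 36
Yes

Take x = -8, y = -1. Substituting into each constraint:
  (1) 2(-8) + 3(-1) = -19 ✓
  (2) y² = (-1)² = 1, and 1 < 36 ✓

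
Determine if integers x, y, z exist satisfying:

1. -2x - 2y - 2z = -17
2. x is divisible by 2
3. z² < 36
No

Even the single constraint (-2x - 2y - 2z = -17) is infeasible over the integers.

  - -2x - 2y - 2z = -17: every term on the left is divisible by 2, so the LHS ≡ 0 (mod 2), but the RHS -17 is not — no integer solution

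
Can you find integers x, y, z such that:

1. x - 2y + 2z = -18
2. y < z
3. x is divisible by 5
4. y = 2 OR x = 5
Yes

Take x = -20, y = 2, z = 3. Substituting into each constraint:
  (1) (-20) - 2(2) + 2(3) = -18 ✓
  (2) 2 < 3 ✓
  (3) -20 = 5 × -4, remainder 0 ✓
  (4) y = 2, target 2 ✓ (first branch holds)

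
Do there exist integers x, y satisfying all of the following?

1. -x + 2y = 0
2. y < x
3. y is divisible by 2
Yes

Take x = 4, y = 2. Substituting into each constraint:
  (1) (-4) + 2(2) = 0 ✓
  (2) 2 < 4 ✓
  (3) 2 = 2 × 1, remainder 0 ✓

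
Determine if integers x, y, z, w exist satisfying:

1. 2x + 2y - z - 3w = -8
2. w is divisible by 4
Yes

Take x = -4, y = 0, z = 0, w = 0. Substituting into each constraint:
  (1) 2(-4) + 2(0) + 0 - 3(0) = -8 ✓
  (2) 0 = 4 × 0, remainder 0 ✓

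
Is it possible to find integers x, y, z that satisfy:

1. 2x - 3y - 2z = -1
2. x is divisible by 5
Yes

Take x = 0, y = -1, z = 2. Substituting into each constraint:
  (1) 2(0) - 3(-1) - 2(2) = -1 ✓
  (2) 0 = 5 × 0, remainder 0 ✓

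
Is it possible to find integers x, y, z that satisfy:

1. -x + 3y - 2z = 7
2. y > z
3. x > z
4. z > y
No

A contradictory subset is {y > z, z > y}. No integer assignment can satisfy these jointly:

  - y > z: bounds one variable relative to another variable
  - z > y: bounds one variable relative to another variable

Direct contradiction: y > z and z > y cannot both hold.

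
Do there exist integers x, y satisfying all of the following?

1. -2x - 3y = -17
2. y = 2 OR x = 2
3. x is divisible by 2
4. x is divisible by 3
No

A contradictory subset is {-2x - 3y = -17, y = 2 OR x = 2}. No integer assignment can satisfy these jointly:

  - -2x - 3y = -17: is a linear equation tying the variables together
  - y = 2 OR x = 2: forces a choice: either y = 2 or x = 2

Split on the disjunction (y = 2 OR x = 2):
  • If y = 2: with y = 2, every remaining term of the linear equation is divisible by 2, so the left side is ≡ 0 (mod 2); but the right side -11 ≡ 1 (mod 2). No integers can satisfy it.
  • If x = 2: with x = 2, every remaining term of the linear equation is divisible by 3, so the left side is ≡ 0 (mod 3); but the right side -13 ≡ 2 (mod 3). No integers can satisfy it.
Both branches are infeasible, so the system has no integer solution.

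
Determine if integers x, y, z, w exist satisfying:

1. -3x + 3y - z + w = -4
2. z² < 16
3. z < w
Yes

Take x = 0, y = -2, z = 0, w = 2. Substituting into each constraint:
  (1) -3(0) + 3(-2) + 0 + 2 = -4 ✓
  (2) z² = (0)² = 0, and 0 < 16 ✓
  (3) 0 < 2 ✓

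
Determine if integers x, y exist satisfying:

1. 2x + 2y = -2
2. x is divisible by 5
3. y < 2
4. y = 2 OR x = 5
Yes

Take x = 5, y = -6. Substituting into each constraint:
  (1) 2(5) + 2(-6) = -2 ✓
  (2) 5 = 5 × 1, remainder 0 ✓
  (3) -6 < 2 ✓
  (4) x = 5, target 5 ✓ (second branch holds)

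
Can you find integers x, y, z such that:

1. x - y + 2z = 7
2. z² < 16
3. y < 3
Yes

Take x = 1, y = 0, z = 3. Substituting into each constraint:
  (1) 1 + 0 + 2(3) = 7 ✓
  (2) z² = (3)² = 9, and 9 < 16 ✓
  (3) 0 < 3 ✓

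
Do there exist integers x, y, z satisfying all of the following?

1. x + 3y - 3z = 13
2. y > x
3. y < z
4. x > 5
Yes

Take x = 16, y = 17, z = 18. Substituting into each constraint:
  (1) 16 + 3(17) - 3(18) = 13 ✓
  (2) 17 > 16 ✓
  (3) 17 < 18 ✓
  (4) 16 > 5 ✓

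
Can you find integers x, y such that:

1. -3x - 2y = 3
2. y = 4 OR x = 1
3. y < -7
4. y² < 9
No

A contradictory subset is {-3x - 2y = 3, y = 4 OR x = 1, y < -7}. No integer assignment can satisfy these jointly:

  - -3x - 2y = 3: is a linear equation tying the variables together
  - y = 4 OR x = 1: forces a choice: either y = 4 or x = 1
  - y < -7: bounds one variable relative to a constant

Split on the disjunction (y = 4 OR x = 1):
  • If y = 4: this contradicts the bound y ≤ -8.
  • If x = 1: the equation forces y = -3, which contradicts the bound y ≤ -8.
Both branches are infeasible, so the system has no integer solution.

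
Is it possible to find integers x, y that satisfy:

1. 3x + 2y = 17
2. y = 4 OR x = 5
Yes

Take x = 3, y = 4. Substituting into each constraint:
  (1) 3(3) + 2(4) = 17 ✓
  (2) y = 4, target 4 ✓ (first branch holds)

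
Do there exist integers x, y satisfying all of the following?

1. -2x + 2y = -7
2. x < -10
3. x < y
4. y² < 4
No

Even the single constraint (-2x + 2y = -7) is infeasible over the integers.

  - -2x + 2y = -7: every term on the left is divisible by 2, so the LHS ≡ 0 (mod 2), but the RHS -7 is not — no integer solution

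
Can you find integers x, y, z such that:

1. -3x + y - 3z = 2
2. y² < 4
Yes

Take x = 0, y = -1, z = -1. Substituting into each constraint:
  (1) -3(0) + (-1) - 3(-1) = 2 ✓
  (2) y² = (-1)² = 1, and 1 < 4 ✓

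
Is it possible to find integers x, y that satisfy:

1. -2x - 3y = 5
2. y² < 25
Yes

Take x = 2, y = -3. Substituting into each constraint:
  (1) -2(2) - 3(-3) = 5 ✓
  (2) y² = (-3)² = 9, and 9 < 25 ✓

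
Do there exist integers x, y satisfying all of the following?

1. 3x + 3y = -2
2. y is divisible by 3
No

Even the single constraint (3x + 3y = -2) is infeasible over the integers.

  - 3x + 3y = -2: every term on the left is divisible by 3, so the LHS ≡ 0 (mod 3), but the RHS -2 is not — no integer solution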